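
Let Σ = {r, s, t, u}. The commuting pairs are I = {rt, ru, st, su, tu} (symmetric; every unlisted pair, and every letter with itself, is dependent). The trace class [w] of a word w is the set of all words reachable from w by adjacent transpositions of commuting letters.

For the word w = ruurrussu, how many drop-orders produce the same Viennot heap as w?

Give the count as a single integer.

126

#0=r has no predecessor
#1=u has no predecessor
#2=u depends on [1:u]
#3=r depends on [0:r]
#4=r depends on [3:r]
#5=u depends on [2:u]
#6=s depends on [4:r]
#7=s depends on [6:s]
#8=u depends on [5:u]
sources: [0:r, 1:u]
N(rest) = Σ N(rest − s) over sources s of rest; N(one piece) = 1:
  size 1 → [7]=1  [8]=1
  size 2 → [5,8]=1  [6,7]=1  [7,8]=2
  size 3 → [2,5,8]=1  [4,6,7]=1  [5,7,8]=3  [6,7,8]=3
  size 4 → [1,2,5,8]=1  [2,5,7,8]=4  [3,4,6,7]=1  [4,6,7,8]=4  [5,6,7,8]=6
  size 5 → [0,3,4,6,7]=1  [1,2,5,7,8]=5  [2,5,6,7,8]=10  [3,4,6,7,8]=5  [4,5,6,7,8]=10
  size 6 → [0,3,4,6,7,8]=6  [1,2,5,6,7,8]=15  [2,4,5,6,7,8]=20  [3,4,5,6,7,8]=15
  size 7 → [0,3,4,5,6,7,8]=21  [1,2,4,5,6,7,8]=35  [2,3,4,5,6,7,8]=35
  first=0(r) contributes 70
  first=1(u) contributes 56
|[w]| = 126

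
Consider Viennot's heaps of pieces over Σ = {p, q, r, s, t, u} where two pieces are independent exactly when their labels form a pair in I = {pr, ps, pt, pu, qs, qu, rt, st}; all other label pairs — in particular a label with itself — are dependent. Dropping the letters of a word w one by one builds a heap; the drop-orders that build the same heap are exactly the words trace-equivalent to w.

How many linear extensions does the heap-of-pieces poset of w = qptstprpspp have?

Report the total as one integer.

3276

piece 0:q — minimal
piece 1:p rests on {0:q}
piece 2:t rests on {0:q}
piece 3:s — minimal
piece 4:t rests on {2:t}
piece 5:p rests on {1:p}
piece 6:r rests on {0:q, 3:s}
piece 7:p rests on {5:p}
piece 8:s rests on {6:r}
piece 9:p rests on {7:p}
piece 10:p rests on {9:p}
minimal pieces: {0:q, 3:s}
ways to finish when only these pieces remain (= sum over removing one remaining piece with nothing left below it):
  1 left: {4}→1  {8}→1  {10}→1
  2 left: {2,4}→1  {4,8}→2  {4,10}→2  {6,8}→1  {8,10}→2  {9,10}→1
  3 left: {2,4,8}→3  {2,4,10}→3  {3,6,8}→1  {4,6,8}→3  {4,8,10}→6  {4,9,10}→3  {6,8,10}→3  {7,9,10}→1  {8,9,10}→3
  4 left: {2,4,6,8}→6  {2,4,8,10}→12  {2,4,9,10}→6  {3,4,6,8}→4  {3,6,8,10}→4  {4,6,8,10}→12  {4,7,9,10}→4  {4,8,9,10}→12  {5,7,9,10}→1  {6,8,9,10}→6  {7,8,9,10}→4
  5 left: {1,5,7,9,10}→1  {2,3,4,6,8}→10  {2,4,6,8,10}→30  {2,4,7,9,10}→10  {2,4,8,9,10}→30  {3,4,6,8,10}→20  {3,6,8,9,10}→10  {4,5,7,9,10}→5  {4,6,8,9,10}→30  {4,7,8,9,10}→20  {5,7,8,9,10}→5  {6,7,8,9,10}→10
  6 left: {1,4,5,7,9,10}→6  {1,5,7,8,9,10}→6  {2,3,4,6,8,10}→60  {2,4,5,7,9,10}→15  {2,4,6,8,9,10}→90  {2,4,7,8,9,10}→60  {3,4,6,8,9,10}→60  {3,6,7,8,9,10}→20  {4,5,7,8,9,10}→30  {4,6,7,8,9,10}→60  {5,6,7,8,9,10}→15
  7 left: {1,2,4,5,7,9,10}→21  {1,4,5,7,8,9,10}→42  {1,5,6,7,8,9,10}→21  {2,3,4,6,8,9,10}→210  {2,4,5,7,8,9,10}→105  {2,4,6,7,8,9,10}→210  {3,4,6,7,8,9,10}→140  {3,5,6,7,8,9,10}→35  {4,5,6,7,8,9,10}→105
  8 left: {1,2,4,5,7,8,9,10}→168  {1,3,5,6,7,8,9,10}→56  {1,4,5,6,7,8,9,10}→168  {2,3,4,6,7,8,9,10}→560  {2,4,5,6,7,8,9,10}→420  {3,4,5,6,7,8,9,10}→280
  9 left: {1,2,4,5,6,7,8,9,10}→756  {1,3,4,5,6,7,8,9,10}→504  {2,3,4,5,6,7,8,9,10}→1260
  placing 0:q first → 2520 extensions
  placing 3:s first → 756 extensions
total linear extensions = 3276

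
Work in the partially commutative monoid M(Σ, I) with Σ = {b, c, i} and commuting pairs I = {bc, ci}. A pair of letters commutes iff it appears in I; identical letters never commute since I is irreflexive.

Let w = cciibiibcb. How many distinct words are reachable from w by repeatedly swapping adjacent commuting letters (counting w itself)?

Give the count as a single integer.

120

piece 0:c — minimal
piece 1:c rests on {0:c}
piece 2:i — minimal
piece 3:i rests on {2:i}
piece 4:b rests on {3:i}
piece 5:i rests on {4:b}
piece 6:i rests on {5:i}
piece 7:b rests on {6:i}
piece 8:c rests on {1:c}
piece 9:b rests on {7:b}
minimal pieces: {0:c, 2:i}
ways to finish when only these pieces remain (= sum over removing one remaining piece with nothing left below it):
  1 left: {8}→1  {9}→1
  2 left: {1,8}→1  {7,9}→1  {8,9}→2
  3 left: {0,1,8}→1  {1,8,9}→3  {6,7,9}→1  {7,8,9}→3
  4 left: {0,1,8,9}→4  {1,7,8,9}→6  {5,6,7,9}→1  {6,7,8,9}→4
  5 left: {0,1,7,8,9}→10  {1,6,7,8,9}→10  {4,5,6,7,9}→1  {5,6,7,8,9}→5
  6 left: {0,1,6,7,8,9}→20  {1,5,6,7,8,9}→15  {3,4,5,6,7,9}→1  {4,5,6,7,8,9}→6
  7 left: {0,1,5,6,7,8,9}→35  {1,4,5,6,7,8,9}→21  {2,3,4,5,6,7,9}→1  {3,4,5,6,7,8,9}→7
  8 left: {0,1,4,5,6,7,8,9}→56  {1,3,4,5,6,7,8,9}→28  {2,3,4,5,6,7,8,9}→8
  placing 0:c first → 36 extensions
  placing 2:i first → 84 extensions
total linear extensions = 120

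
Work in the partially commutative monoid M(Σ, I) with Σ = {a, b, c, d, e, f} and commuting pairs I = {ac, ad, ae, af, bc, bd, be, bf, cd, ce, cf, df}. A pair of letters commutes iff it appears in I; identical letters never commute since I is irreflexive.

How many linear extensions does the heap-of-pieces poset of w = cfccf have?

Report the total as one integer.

10

0(c) covers ∅
1(f) covers ∅
2(c) covers 0:c
3(c) covers 2:c
4(f) covers 1:f
floor of heap: 0:c, 1:f
completions by unplaced set U, small U first (add the entries for U minus each lowest piece of U):
  |U|=1: {3}:1  {4}:1
  |U|=2: {1,4}:1  {2,3}:1  {3,4}:2
  |U|=3: {0,2,3}:1  {1,3,4}:3  {2,3,4}:3
  start at 0(c): 6
  start at 1(f): 4
sum over floor = 10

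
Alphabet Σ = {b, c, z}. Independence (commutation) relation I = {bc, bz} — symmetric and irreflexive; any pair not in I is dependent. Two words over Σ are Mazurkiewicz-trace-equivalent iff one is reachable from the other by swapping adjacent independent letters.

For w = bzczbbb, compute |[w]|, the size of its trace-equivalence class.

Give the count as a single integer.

piece 0:b — minimal
piece 1:z — minimal
piece 2:c rests on {1:z}
piece 3:z rests on {2:c}
piece 4:b rests on {0:b}
piece 5:b rests on {4:b}
piece 6:b rests on {5:b}
minimal pieces: {0:b, 1:z}
ways to finish when only these pieces remain (= sum over removing one remaining piece with nothing left below it):
  1 left: {3}→1  {6}→1
  2 left: {2,3}→1  {3,6}→2  {5,6}→1
  3 left: {1,2,3}→1  {2,3,6}→3  {3,5,6}→3  {4,5,6}→1
  4 left: {0,4,5,6}→1  {1,2,3,6}→4  {2,3,5,6}→6  {3,4,5,6}→4
  5 left: {0,3,4,5,6}→5  {1,2,3,5,6}→10  {2,3,4,5,6}→10
  placing 0:b first → 20 extensions
  placing 1:z first → 15 extensions
total linear extensions = 35

35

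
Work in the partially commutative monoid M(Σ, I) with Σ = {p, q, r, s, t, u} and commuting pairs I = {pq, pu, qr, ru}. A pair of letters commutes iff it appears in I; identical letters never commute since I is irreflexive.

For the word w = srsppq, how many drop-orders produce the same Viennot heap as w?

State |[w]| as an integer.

drop 0:s onto floor
drop 1:r onto {0:s}
drop 2:s onto {1:r}
drop 3:p onto {2:s}
drop 4:p onto {3:p}
drop 5:q onto {2:s}
ground layer = {0:s}
drop-orders for the pieces not yet dropped (sum over which currently-grounded one goes next):
  1 to go: {4} 1  {5} 1
  2 to go: {3,4} 1  {4,5} 2
  3 to go: {3,4,5} 3
  4 to go: {2,3,4,5} 3
  if 0:s drops first: 3 orders

3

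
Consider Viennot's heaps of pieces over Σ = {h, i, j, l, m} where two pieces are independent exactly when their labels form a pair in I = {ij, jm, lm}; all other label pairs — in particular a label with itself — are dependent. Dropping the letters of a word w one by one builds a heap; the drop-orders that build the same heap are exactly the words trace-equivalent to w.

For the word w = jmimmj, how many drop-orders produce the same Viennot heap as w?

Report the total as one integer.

15

drop 0:j onto floor
drop 1:m onto floor
drop 2:i onto {1:m}
drop 3:m onto {2:i}
drop 4:m onto {3:m}
drop 5:j onto {0:j}
ground layer = {0:j, 1:m}
drop-orders for the pieces not yet dropped (sum over which currently-grounded one goes next):
  1 to go: {4} 1  {5} 1
  2 to go: {0,5} 1  {3,4} 1  {4,5} 2
  3 to go: {0,4,5} 3  {2,3,4} 1  {3,4,5} 3
  4 to go: {0,3,4,5} 6  {1,2,3,4} 1  {2,3,4,5} 4
  if 0:j drops first: 5 orders
  if 1:m drops first: 10 orders
heap linearizations: 15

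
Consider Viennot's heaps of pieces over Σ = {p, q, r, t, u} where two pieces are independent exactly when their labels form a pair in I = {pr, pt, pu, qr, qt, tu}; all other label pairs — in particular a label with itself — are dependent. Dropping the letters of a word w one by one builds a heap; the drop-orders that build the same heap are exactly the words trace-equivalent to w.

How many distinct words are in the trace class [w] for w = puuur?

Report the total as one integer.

#0=p has no predecessor
#1=u has no predecessor
#2=u depends on [1:u]
#3=u depends on [2:u]
#4=r depends on [3:u]
sources: [0:p, 1:u]
N(rest) = Σ N(rest − s) over sources s of rest; N(one piece) = 1:
  size 1 → [0]=1  [4]=1
  size 2 → [0,4]=2  [3,4]=1
  size 3 → [0,3,4]=3  [2,3,4]=1
  first=0(p) contributes 1
  first=1(u) contributes 4
|[w]| = 5

5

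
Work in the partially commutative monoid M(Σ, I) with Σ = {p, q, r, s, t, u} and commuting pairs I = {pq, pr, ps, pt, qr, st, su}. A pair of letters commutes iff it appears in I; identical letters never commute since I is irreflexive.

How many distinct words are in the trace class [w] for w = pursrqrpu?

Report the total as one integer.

18

piece 0:p — minimal
piece 1:u rests on {0:p}
piece 2:r rests on {1:u}
piece 3:s rests on {2:r}
piece 4:r rests on {3:s}
piece 5:q rests on {3:s}
piece 6:r rests on {4:r}
piece 7:p rests on {1:u}
piece 8:u rests on {5:q, 6:r, 7:p}
minimal pieces: {0:p}
ways to finish when only these pieces remain (= sum over removing one remaining piece with nothing left below it):
  1 left: {8}→1
  2 left: {5,8}→1  {6,8}→1  {7,8}→1
  3 left: {4,6,8}→1  {5,6,8}→2  {5,7,8}→2  {6,7,8}→2
  4 left: {4,5,6,8}→3  {4,6,7,8}→3  {5,6,7,8}→6
  5 left: {3,4,5,6,8}→3  {4,5,6,7,8}→12
  6 left: {2,3,4,5,6,8}→3  {3,4,5,6,7,8}→15
  7 left: {2,3,4,5,6,7,8}→18
  placing 0:p first → 18 extensions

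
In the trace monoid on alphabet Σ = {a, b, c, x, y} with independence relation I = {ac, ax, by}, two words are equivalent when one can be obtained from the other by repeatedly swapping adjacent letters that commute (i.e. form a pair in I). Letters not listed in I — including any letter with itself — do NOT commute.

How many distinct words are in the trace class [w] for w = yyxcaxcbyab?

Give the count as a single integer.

#0=y has no predecessor
#1=y depends on [0:y]
#2=x depends on [1:y]
#3=c depends on [2:x]
#4=a depends on [1:y]
#5=x depends on [3:c]
#6=c depends on [5:x]
#7=b depends on [4:a, 6:c]
#8=y depends on [4:a, 6:c]
#9=a depends on [7:b, 8:y]
#10=b depends on [9:a]
sources: [0:y]
N(rest) = Σ N(rest − s) over sources s of rest; N(one piece) = 1:
  size 1 → [10]=1
  size 2 → [9,10]=1
  size 3 → [7,9,10]=1  [8,9,10]=1
  size 4 → [7,8,9,10]=2
  size 5 → [4,7,8,9,10]=2  [6,7,8,9,10]=2
  size 6 → [4,6,7,8,9,10]=4  [5,6,7,8,9,10]=2
  size 7 → [3,5,6,7,8,9,10]=2  [4,5,6,7,8,9,10]=6
  size 8 → [2,3,5,6,7,8,9,10]=2  [3,4,5,6,7,8,9,10]=8
  size 9 → [2,3,4,5,6,7,8,9,10]=10
  first=0(y) contributes 10

10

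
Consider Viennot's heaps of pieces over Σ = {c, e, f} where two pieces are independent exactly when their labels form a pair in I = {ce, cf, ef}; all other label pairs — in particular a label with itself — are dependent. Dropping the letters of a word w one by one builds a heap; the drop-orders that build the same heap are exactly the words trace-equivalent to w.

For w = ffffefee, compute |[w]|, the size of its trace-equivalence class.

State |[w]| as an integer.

56

0(f) covers ∅
1(f) covers 0:f
2(f) covers 1:f
3(f) covers 2:f
4(e) covers ∅
5(f) covers 3:f
6(e) covers 4:e
7(e) covers 6:e
floor of heap: 0:f, 4:e
completions by unplaced set U, small U first (add the entries for U minus each lowest piece of U):
  |U|=1: {5}:1  {7}:1
  |U|=2: {3,5}:1  {5,7}:2  {6,7}:1
  |U|=3: {2,3,5}:1  {3,5,7}:3  {4,6,7}:1  {5,6,7}:3
  |U|=4: {1,2,3,5}:1  {2,3,5,7}:4  {3,5,6,7}:6  {4,5,6,7}:4
  |U|=5: {0,1,2,3,5}:1  {1,2,3,5,7}:5  {2,3,5,6,7}:10  {3,4,5,6,7}:10
  |U|=6: {0,1,2,3,5,7}:6  {1,2,3,5,6,7}:15  {2,3,4,5,6,7}:20
  start at 0(f): 35
  start at 4(e): 21
sum over floor = 56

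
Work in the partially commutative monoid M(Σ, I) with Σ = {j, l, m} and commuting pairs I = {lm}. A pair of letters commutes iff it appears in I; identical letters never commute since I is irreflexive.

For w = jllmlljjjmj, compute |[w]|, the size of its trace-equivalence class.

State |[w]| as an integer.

#0=j has no predecessor
#1=l depends on [0:j]
#2=l depends on [1:l]
#3=m depends on [0:j]
#4=l depends on [2:l]
#5=l depends on [4:l]
#6=j depends on [3:m, 5:l]
#7=j depends on [6:j]
#8=j depends on [7:j]
#9=m depends on [8:j]
#10=j depends on [9:m]
sources: [0:j]
N(rest) = Σ N(rest − s) over sources s of rest; N(one piece) = 1:
  size 1 → [10]=1
  size 2 → [9,10]=1
  size 3 → [8,9,10]=1
  size 4 → [7,8,9,10]=1
  size 5 → [6,7,8,9,10]=1
  size 6 → [3,6,7,8,9,10]=1  [5,6,7,8,9,10]=1
  size 7 → [3,5,6,7,8,9,10]=2  [4,5,6,7,8,9,10]=1
  size 8 → [2,4,5,6,7,8,9,10]=1  [3,4,5,6,7,8,9,10]=3
  size 9 → [1,2,4,5,6,7,8,9,10]=1  [2,3,4,5,6,7,8,9,10]=4
  first=0(j) contributes 5

5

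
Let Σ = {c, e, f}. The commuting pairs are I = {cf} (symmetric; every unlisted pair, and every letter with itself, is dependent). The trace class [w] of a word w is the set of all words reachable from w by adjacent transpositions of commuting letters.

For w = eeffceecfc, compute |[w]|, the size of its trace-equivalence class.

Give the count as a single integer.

9

piece 0:e — minimal
piece 1:e rests on {0:e}
piece 2:f rests on {1:e}
piece 3:f rests on {2:f}
piece 4:c rests on {1:e}
piece 5:e rests on {3:f, 4:c}
piece 6:e rests on {5:e}
piece 7:c rests on {6:e}
piece 8:f rests on {6:e}
piece 9:c rests on {7:c}
minimal pieces: {0:e}
ways to finish when only these pieces remain (= sum over removing one remaining piece with nothing left below it):
  1 left: {8}→1  {9}→1
  2 left: {7,9}→1  {8,9}→2
  3 left: {7,8,9}→3
  4 left: {6,7,8,9}→3
  5 left: {5,6,7,8,9}→3
  6 left: {3,5,6,7,8,9}→3  {4,5,6,7,8,9}→3
  7 left: {2,3,5,6,7,8,9}→3  {3,4,5,6,7,8,9}→6
  8 left: {2,3,4,5,6,7,8,9}→9
  placing 0:e first → 9 extensions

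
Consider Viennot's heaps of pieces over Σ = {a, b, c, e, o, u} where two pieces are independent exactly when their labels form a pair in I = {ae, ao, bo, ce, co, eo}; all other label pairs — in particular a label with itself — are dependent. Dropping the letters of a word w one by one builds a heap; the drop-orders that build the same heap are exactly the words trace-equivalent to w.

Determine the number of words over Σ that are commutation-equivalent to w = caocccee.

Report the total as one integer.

168

0(c) covers ∅
1(a) covers 0:c
2(o) covers ∅
3(c) covers 1:a
4(c) covers 3:c
5(c) covers 4:c
6(e) covers ∅
7(e) covers 6:e
floor of heap: 0:c, 2:o, 6:e
completions by unplaced set U, small U first (add the entries for U minus each lowest piece of U):
  |U|=1: {2}:1  {5}:1  {7}:1
  |U|=2: {2,5}:2  {2,7}:2  {4,5}:1  {5,7}:2  {6,7}:1
  |U|=3: {2,4,5}:3  {2,5,7}:6  {2,6,7}:3  {3,4,5}:1  {4,5,7}:3  {5,6,7}:3
  |U|=4: {1,3,4,5}:1  {2,3,4,5}:4  {2,4,5,7}:12  {2,5,6,7}:12  {3,4,5,7}:4  {4,5,6,7}:6
  |U|=5: {0,1,3,4,5}:1  {1,2,3,4,5}:5  {1,3,4,5,7}:5  {2,3,4,5,7}:20  {2,4,5,6,7}:30  {3,4,5,6,7}:10
  |U|=6: {0,1,2,3,4,5}:6  {0,1,3,4,5,7}:6  {1,2,3,4,5,7}:30  {1,3,4,5,6,7}:15  {2,3,4,5,6,7}:60
  start at 0(c): 105
  start at 2(o): 21
  start at 6(e): 42
sum over floor = 168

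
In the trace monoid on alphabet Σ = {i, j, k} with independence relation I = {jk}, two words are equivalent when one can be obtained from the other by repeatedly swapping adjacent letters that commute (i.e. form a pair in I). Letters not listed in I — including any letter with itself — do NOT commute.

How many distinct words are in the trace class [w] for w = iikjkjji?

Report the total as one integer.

10

piece 0:i — minimal
piece 1:i rests on {0:i}
piece 2:k rests on {1:i}
piece 3:j rests on {1:i}
piece 4:k rests on {2:k}
piece 5:j rests on {3:j}
piece 6:j rests on {5:j}
piece 7:i rests on {4:k, 6:j}
minimal pieces: {0:i}
ways to finish when only these pieces remain (= sum over removing one remaining piece with nothing left below it):
  1 left: {7}→1
  2 left: {4,7}→1  {6,7}→1
  3 left: {2,4,7}→1  {4,6,7}→2  {5,6,7}→1
  4 left: {2,4,6,7}→3  {3,5,6,7}→1  {4,5,6,7}→3
  5 left: {2,4,5,6,7}→6  {3,4,5,6,7}→4
  6 left: {2,3,4,5,6,7}→10
  placing 0:i first → 10 extensions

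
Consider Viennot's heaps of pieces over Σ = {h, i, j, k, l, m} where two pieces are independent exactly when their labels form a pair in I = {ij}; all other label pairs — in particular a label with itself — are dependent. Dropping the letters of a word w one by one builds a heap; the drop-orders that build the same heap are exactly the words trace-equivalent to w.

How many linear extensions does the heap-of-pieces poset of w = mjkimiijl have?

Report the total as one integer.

3

#0=m has no predecessor
#1=j depends on [0:m]
#2=k depends on [1:j]
#3=i depends on [2:k]
#4=m depends on [3:i]
#5=i depends on [4:m]
#6=i depends on [5:i]
#7=j depends on [4:m]
#8=l depends on [6:i, 7:j]
sources: [0:m]
N(rest) = Σ N(rest − s) over sources s of rest; N(one piece) = 1:
  size 1 → [8]=1
  size 2 → [6,8]=1  [7,8]=1
  size 3 → [5,6,8]=1  [6,7,8]=2
  size 4 → [5,6,7,8]=3
  size 5 → [4,5,6,7,8]=3
  size 6 → [3,4,5,6,7,8]=3
  size 7 → [2,3,4,5,6,7,8]=3
  first=0(m) contributes 3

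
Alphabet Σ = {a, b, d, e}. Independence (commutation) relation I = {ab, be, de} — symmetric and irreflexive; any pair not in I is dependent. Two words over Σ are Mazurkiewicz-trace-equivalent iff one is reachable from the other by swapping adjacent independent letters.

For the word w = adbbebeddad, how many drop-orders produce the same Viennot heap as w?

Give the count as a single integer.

piece 0:a — minimal
piece 1:d rests on {0:a}
piece 2:b rests on {1:d}
piece 3:b rests on {2:b}
piece 4:e rests on {0:a}
piece 5:b rests on {3:b}
piece 6:e rests on {4:e}
piece 7:d rests on {5:b}
piece 8:d rests on {7:d}
piece 9:a rests on {6:e, 8:d}
piece 10:d rests on {9:a}
minimal pieces: {0:a}
ways to finish when only these pieces remain (= sum over removing one remaining piece with nothing left below it):
  1 left: {10}→1
  2 left: {9,10}→1
  3 left: {6,9,10}→1  {8,9,10}→1
  4 left: {4,6,9,10}→1  {6,8,9,10}→2  {7,8,9,10}→1
  5 left: {4,6,8,9,10}→3  {5,7,8,9,10}→1  {6,7,8,9,10}→3
  6 left: {3,5,7,8,9,10}→1  {4,6,7,8,9,10}→6  {5,6,7,8,9,10}→4
  7 left: {2,3,5,7,8,9,10}→1  {3,5,6,7,8,9,10}→5  {4,5,6,7,8,9,10}→10
  8 left: {1,2,3,5,7,8,9,10}→1  {2,3,5,6,7,8,9,10}→6  {3,4,5,6,7,8,9,10}→15
  9 left: {1,2,3,5,6,7,8,9,10}→7  {2,3,4,5,6,7,8,9,10}→21
  placing 0:a first → 28 extensions

28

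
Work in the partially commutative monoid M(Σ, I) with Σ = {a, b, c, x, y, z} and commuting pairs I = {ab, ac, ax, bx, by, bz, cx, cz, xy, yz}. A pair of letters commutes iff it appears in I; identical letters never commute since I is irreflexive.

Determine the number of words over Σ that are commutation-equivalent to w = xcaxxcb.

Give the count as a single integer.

140

0(x) covers ∅
1(c) covers ∅
2(a) covers ∅
3(x) covers 0:x
4(x) covers 3:x
5(c) covers 1:c
6(b) covers 5:c
floor of heap: 0:x, 1:c, 2:a
completions by unplaced set U, small U first (add the entries for U minus each lowest piece of U):
  |U|=1: {2}:1  {4}:1  {6}:1
  |U|=2: {2,4}:2  {2,6}:2  {3,4}:1  {4,6}:2  {5,6}:1
  |U|=3: {0,3,4}:1  {1,5,6}:1  {2,3,4}:3  {2,4,6}:6  {2,5,6}:3  {3,4,6}:3  {4,5,6}:3
  |U|=4: {0,2,3,4}:4  {0,3,4,6}:4  {1,2,5,6}:4  {1,4,5,6}:4  {2,3,4,6}:12  {2,4,5,6}:12  {3,4,5,6}:6
  |U|=5: {0,2,3,4,6}:20  {0,3,4,5,6}:10  {1,2,4,5,6}:20  {1,3,4,5,6}:10  {2,3,4,5,6}:30
  start at 0(x): 60
  start at 1(c): 60
  start at 2(a): 20
sum over floor = 140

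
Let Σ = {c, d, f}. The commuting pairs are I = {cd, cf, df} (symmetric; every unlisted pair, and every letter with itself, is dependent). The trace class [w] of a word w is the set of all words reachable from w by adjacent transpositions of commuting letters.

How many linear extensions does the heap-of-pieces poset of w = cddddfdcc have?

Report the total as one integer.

piece 0:c — minimal
piece 1:d — minimal
piece 2:d rests on {1:d}
piece 3:d rests on {2:d}
piece 4:d rests on {3:d}
piece 5:f — minimal
piece 6:d rests on {4:d}
piece 7:c rests on {0:c}
piece 8:c rests on {7:c}
minimal pieces: {0:c, 1:d, 5:f}
ways to finish when only these pieces remain (= sum over removing one remaining piece with nothing left below it):
  1 left: {5}→1  {6}→1  {8}→1
  2 left: {4,6}→1  {5,6}→2  {5,8}→2  {6,8}→2  {7,8}→1
  3 left: {0,7,8}→1  {3,4,6}→1  {4,5,6}→3  {4,6,8}→3  {5,6,8}→6  {5,7,8}→3  {6,7,8}→3
  4 left: {0,5,7,8}→4  {0,6,7,8}→4  {2,3,4,6}→1  {3,4,5,6}→4  {3,4,6,8}→4  {4,5,6,8}→12  {4,6,7,8}→6  {5,6,7,8}→12
  5 left: {0,4,6,7,8}→10  {0,5,6,7,8}→20  {1,2,3,4,6}→1  {2,3,4,5,6}→5  {2,3,4,6,8}→5  {3,4,5,6,8}→20  {3,4,6,7,8}→10  {4,5,6,7,8}→30
  6 left: {0,3,4,6,7,8}→20  {0,4,5,6,7,8}→60  {1,2,3,4,5,6}→6  {1,2,3,4,6,8}→6  {2,3,4,5,6,8}→30  {2,3,4,6,7,8}→15  {3,4,5,6,7,8}→60
  7 left: {0,2,3,4,6,7,8}→35  {0,3,4,5,6,7,8}→140  {1,2,3,4,5,6,8}→42  {1,2,3,4,6,7,8}→21  {2,3,4,5,6,7,8}→105
  placing 0:c first → 168 extensions
  placing 1:d first → 280 extensions
  placing 5:f first → 56 extensions
total linear extensions = 504

504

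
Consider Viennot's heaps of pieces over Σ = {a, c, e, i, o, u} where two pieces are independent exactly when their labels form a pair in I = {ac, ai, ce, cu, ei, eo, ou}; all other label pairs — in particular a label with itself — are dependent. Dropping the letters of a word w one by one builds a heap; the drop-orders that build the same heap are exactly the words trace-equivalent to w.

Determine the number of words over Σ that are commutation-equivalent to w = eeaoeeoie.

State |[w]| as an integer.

drop 0:e onto floor
drop 1:e onto {0:e}
drop 2:a onto {1:e}
drop 3:o onto {2:a}
drop 4:e onto {2:a}
drop 5:e onto {4:e}
drop 6:o onto {3:o}
drop 7:i onto {6:o}
drop 8:e onto {5:e}
ground layer = {0:e}
drop-orders for the pieces not yet dropped (sum over which currently-grounded one goes next):
  1 to go: {7} 1  {8} 1
  2 to go: {5,8} 1  {6,7} 1  {7,8} 2
  3 to go: {3,6,7} 1  {4,5,8} 1  {5,7,8} 3  {6,7,8} 3
  4 to go: {3,6,7,8} 4  {4,5,7,8} 4  {5,6,7,8} 6
  5 to go: {3,5,6,7,8} 10  {4,5,6,7,8} 10
  6 to go: {3,4,5,6,7,8} 20
  7 to go: {2,3,4,5,6,7,8} 20
  if 0:e drops first: 20 orders

20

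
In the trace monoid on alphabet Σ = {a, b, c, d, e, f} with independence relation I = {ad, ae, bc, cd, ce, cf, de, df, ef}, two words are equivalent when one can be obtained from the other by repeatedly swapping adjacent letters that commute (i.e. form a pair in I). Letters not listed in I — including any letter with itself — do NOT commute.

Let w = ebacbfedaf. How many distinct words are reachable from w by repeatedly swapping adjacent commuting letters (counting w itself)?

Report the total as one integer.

drop 0:e onto floor
drop 1:b onto {0:e}
drop 2:a onto {1:b}
drop 3:c onto {2:a}
drop 4:b onto {2:a}
drop 5:f onto {4:b}
drop 6:e onto {4:b}
drop 7:d onto {4:b}
drop 8:a onto {3:c, 5:f}
drop 9:f onto {8:a}
ground layer = {0:e}
drop-orders for the pieces not yet dropped (sum over which currently-grounded one goes next):
  1 to go: {6} 1  {7} 1  {9} 1
  2 to go: {6,7} 2  {6,9} 2  {7,9} 2  {8,9} 1
  3 to go: {3,8,9} 1  {5,8,9} 1  {6,7,9} 6  {6,8,9} 3  {7,8,9} 3
  4 to go: {3,5,8,9} 2  {3,6,8,9} 4  {3,7,8,9} 4  {5,6,8,9} 4  {5,7,8,9} 4  {6,7,8,9} 12
  5 to go: {3,5,6,8,9} 10  {3,5,7,8,9} 10  {3,6,7,8,9} 20  {5,6,7,8,9} 20
  6 to go: {3,5,6,7,8,9} 60  {4,5,6,7,8,9} 20
  7 to go: {3,4,5,6,7,8,9} 80
  8 to go: {2,3,4,5,6,7,8,9} 80
  if 0:e drops first: 80 orders

80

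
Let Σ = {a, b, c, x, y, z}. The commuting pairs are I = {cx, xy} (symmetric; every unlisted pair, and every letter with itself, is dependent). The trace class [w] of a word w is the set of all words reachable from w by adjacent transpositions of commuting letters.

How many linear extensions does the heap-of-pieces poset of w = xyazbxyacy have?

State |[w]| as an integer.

4

0(x) covers ∅
1(y) covers ∅
2(a) covers 0:x, 1:y
3(z) covers 2:a
4(b) covers 3:z
5(x) covers 4:b
6(y) covers 4:b
7(a) covers 5:x, 6:y
8(c) covers 7:a
9(y) covers 8:c
floor of heap: 0:x, 1:y
completions by unplaced set U, small U first (add the entries for U minus each lowest piece of U):
  |U|=1: {9}:1
  |U|=2: {8,9}:1
  |U|=3: {7,8,9}:1
  |U|=4: {5,7,8,9}:1  {6,7,8,9}:1
  |U|=5: {5,6,7,8,9}:2
  |U|=6: {4,5,6,7,8,9}:2
  |U|=7: {3,4,5,6,7,8,9}:2
  |U|=8: {2,3,4,5,6,7,8,9}:2
  start at 0(x): 2
  start at 1(y): 2
sum over floor = 4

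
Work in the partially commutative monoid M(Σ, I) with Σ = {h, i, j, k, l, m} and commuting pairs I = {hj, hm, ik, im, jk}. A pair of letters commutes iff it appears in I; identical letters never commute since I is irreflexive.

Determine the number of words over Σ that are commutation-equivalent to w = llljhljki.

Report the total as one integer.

0(l) covers ∅
1(l) covers 0:l
2(l) covers 1:l
3(j) covers 2:l
4(h) covers 2:l
5(l) covers 3:j, 4:h
6(j) covers 5:l
7(k) covers 5:l
8(i) covers 6:j
floor of heap: 0:l
completions by unplaced set U, small U first (add the entries for U minus each lowest piece of U):
  |U|=1: {7}:1  {8}:1
  |U|=2: {6,8}:1  {7,8}:2
  |U|=3: {6,7,8}:3
  |U|=4: {5,6,7,8}:3
  |U|=5: {3,5,6,7,8}:3  {4,5,6,7,8}:3
  |U|=6: {3,4,5,6,7,8}:6
  |U|=7: {2,3,4,5,6,7,8}:6
  start at 0(l): 6

6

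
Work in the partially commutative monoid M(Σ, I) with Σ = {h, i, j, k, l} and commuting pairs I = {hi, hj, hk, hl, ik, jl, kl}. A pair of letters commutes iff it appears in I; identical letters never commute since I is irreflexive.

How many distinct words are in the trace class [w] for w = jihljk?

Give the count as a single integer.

piece 0:j — minimal
piece 1:i rests on {0:j}
piece 2:h — minimal
piece 3:l rests on {1:i}
piece 4:j rests on {1:i}
piece 5:k rests on {4:j}
minimal pieces: {0:j, 2:h}
ways to finish when only these pieces remain (= sum over removing one remaining piece with nothing left below it):
  1 left: {2}→1  {3}→1  {5}→1
  2 left: {2,3}→2  {2,5}→2  {3,5}→2  {4,5}→1
  3 left: {2,3,5}→6  {2,4,5}→3  {3,4,5}→3
  4 left: {1,3,4,5}→3  {2,3,4,5}→12
  placing 0:j first → 15 extensions
  placing 2:h first → 3 extensions
total linear extensions = 18

18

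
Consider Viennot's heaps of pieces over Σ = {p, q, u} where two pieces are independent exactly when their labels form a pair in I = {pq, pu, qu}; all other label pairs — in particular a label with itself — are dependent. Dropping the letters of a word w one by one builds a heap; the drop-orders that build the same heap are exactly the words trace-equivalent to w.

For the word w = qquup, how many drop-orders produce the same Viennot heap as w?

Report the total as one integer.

30

#0=q has no predecessor
#1=q depends on [0:q]
#2=u has no predecessor
#3=u depends on [2:u]
#4=p has no predecessor
sources: [0:q, 2:u, 4:p]
N(rest) = Σ N(rest − s) over sources s of rest; N(one piece) = 1:
  size 1 → [1]=1  [3]=1  [4]=1
  size 2 → [0,1]=1  [1,3]=2  [1,4]=2  [2,3]=1  [3,4]=2
  size 3 → [0,1,3]=3  [0,1,4]=3  [1,2,3]=3  [1,3,4]=6  [2,3,4]=3
  first=0(q) contributes 12
  first=2(u) contributes 12
  first=4(p) contributes 6
|[w]| = 30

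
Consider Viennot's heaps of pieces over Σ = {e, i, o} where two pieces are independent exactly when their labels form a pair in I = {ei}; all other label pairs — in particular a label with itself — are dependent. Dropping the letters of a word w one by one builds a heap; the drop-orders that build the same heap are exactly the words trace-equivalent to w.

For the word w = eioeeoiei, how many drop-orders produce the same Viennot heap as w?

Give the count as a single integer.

6

piece 0:e — minimal
piece 1:i — minimal
piece 2:o rests on {0:e, 1:i}
piece 3:e rests on {2:o}
piece 4:e rests on {3:e}
piece 5:o rests on {4:e}
piece 6:i rests on {5:o}
piece 7:e rests on {5:o}
piece 8:i rests on {6:i}
minimal pieces: {0:e, 1:i}
ways to finish when only these pieces remain (= sum over removing one remaining piece with nothing left below it):
  1 left: {7}→1  {8}→1
  2 left: {6,8}→1  {7,8}→2
  3 left: {6,7,8}→3
  4 left: {5,6,7,8}→3
  5 left: {4,5,6,7,8}→3
  6 left: {3,4,5,6,7,8}→3
  7 left: {2,3,4,5,6,7,8}→3
  placing 0:e first → 3 extensions
  placing 1:i first → 3 extensions
total linear extensions = 6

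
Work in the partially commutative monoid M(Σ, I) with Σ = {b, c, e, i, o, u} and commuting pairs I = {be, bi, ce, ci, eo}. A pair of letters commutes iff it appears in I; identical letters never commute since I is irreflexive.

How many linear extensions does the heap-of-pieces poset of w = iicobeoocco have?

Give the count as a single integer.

drop 0:i onto floor
drop 1:i onto {0:i}
drop 2:c onto floor
drop 3:o onto {1:i, 2:c}
drop 4:b onto {3:o}
drop 5:e onto {1:i}
drop 6:o onto {4:b}
drop 7:o onto {6:o}
drop 8:c onto {7:o}
drop 9:c onto {8:c}
drop 10:o onto {9:c}
ground layer = {0:i, 2:c}
drop-orders for the pieces not yet dropped (sum over which currently-grounded one goes next):
  1 to go: {5} 1  {10} 1
  2 to go: {5,10} 2  {9,10} 1
  3 to go: {5,9,10} 3  {8,9,10} 1
  4 to go: {5,8,9,10} 4  {7,8,9,10} 1
  5 to go: {5,7,8,9,10} 5  {6,7,8,9,10} 1
  6 to go: {4,6,7,8,9,10} 1  {5,6,7,8,9,10} 6
  7 to go: {3,4,6,7,8,9,10} 1  {4,5,6,7,8,9,10} 7
  8 to go: {2,3,4,6,7,8,9,10} 1  {3,4,5,6,7,8,9,10} 8
  9 to go: {1,3,4,5,6,7,8,9,10} 8  {2,3,4,5,6,7,8,9,10} 9
  if 0:i drops first: 17 orders
  if 2:c drops first: 8 orders
heap linearizations: 25

25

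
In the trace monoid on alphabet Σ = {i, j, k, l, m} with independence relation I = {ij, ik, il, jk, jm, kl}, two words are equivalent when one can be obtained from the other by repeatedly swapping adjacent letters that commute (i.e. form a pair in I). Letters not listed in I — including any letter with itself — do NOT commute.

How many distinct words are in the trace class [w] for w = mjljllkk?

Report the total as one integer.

piece 0:m — minimal
piece 1:j — minimal
piece 2:l rests on {0:m, 1:j}
piece 3:j rests on {2:l}
piece 4:l rests on {3:j}
piece 5:l rests on {4:l}
piece 6:k rests on {0:m}
piece 7:k rests on {6:k}
minimal pieces: {0:m, 1:j}
ways to finish when only these pieces remain (= sum over removing one remaining piece with nothing left below it):
  1 left: {5}→1  {7}→1
  2 left: {4,5}→1  {5,7}→2  {6,7}→1
  3 left: {3,4,5}→1  {4,5,7}→3  {5,6,7}→3
  4 left: {2,3,4,5}→1  {3,4,5,7}→4  {4,5,6,7}→6
  5 left: {1,2,3,4,5}→1  {2,3,4,5,7}→5  {3,4,5,6,7}→10
  6 left: {1,2,3,4,5,7}→6  {2,3,4,5,6,7}→15
  placing 0:m first → 21 extensions
  placing 1:j first → 15 extensions
total linear extensions = 36

36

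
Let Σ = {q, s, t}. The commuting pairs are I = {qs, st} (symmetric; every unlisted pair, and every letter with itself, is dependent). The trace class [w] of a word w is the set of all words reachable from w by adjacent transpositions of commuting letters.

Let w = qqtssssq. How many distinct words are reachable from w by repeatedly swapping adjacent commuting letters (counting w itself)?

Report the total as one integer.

70

#0=q has no predecessor
#1=q depends on [0:q]
#2=t depends on [1:q]
#3=s has no predecessor
#4=s depends on [3:s]
#5=s depends on [4:s]
#6=s depends on [5:s]
#7=q depends on [2:t]
sources: [0:q, 3:s]
N(rest) = Σ N(rest − s) over sources s of rest; N(one piece) = 1:
  size 1 → [6]=1  [7]=1
  size 2 → [2,7]=1  [5,6]=1  [6,7]=2
  size 3 → [1,2,7]=1  [2,6,7]=3  [4,5,6]=1  [5,6,7]=3
  size 4 → [0,1,2,7]=1  [1,2,6,7]=4  [2,5,6,7]=6  [3,4,5,6]=1  [4,5,6,7]=4
  size 5 → [0,1,2,6,7]=5  [1,2,5,6,7]=10  [2,4,5,6,7]=10  [3,4,5,6,7]=5
  size 6 → [0,1,2,5,6,7]=15  [1,2,4,5,6,7]=20  [2,3,4,5,6,7]=15
  first=0(q) contributes 35
  first=3(s) contributes 35
|[w]| = 70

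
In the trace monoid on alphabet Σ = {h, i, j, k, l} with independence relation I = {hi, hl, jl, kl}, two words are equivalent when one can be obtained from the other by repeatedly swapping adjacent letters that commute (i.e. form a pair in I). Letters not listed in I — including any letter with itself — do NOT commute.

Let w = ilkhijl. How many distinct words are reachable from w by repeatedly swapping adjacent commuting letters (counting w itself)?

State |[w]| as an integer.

12

#0=i has no predecessor
#1=l depends on [0:i]
#2=k depends on [0:i]
#3=h depends on [2:k]
#4=i depends on [1:l, 2:k]
#5=j depends on [3:h, 4:i]
#6=l depends on [4:i]
sources: [0:i]
N(rest) = Σ N(rest − s) over sources s of rest; N(one piece) = 1:
  size 1 → [5]=1  [6]=1
  size 2 → [3,5]=1  [5,6]=2
  size 3 → [3,5,6]=3  [4,5,6]=2
  size 4 → [1,4,5,6]=2  [3,4,5,6]=5
  size 5 → [1,3,4,5,6]=7  [2,3,4,5,6]=5
  first=0(i) contributes 12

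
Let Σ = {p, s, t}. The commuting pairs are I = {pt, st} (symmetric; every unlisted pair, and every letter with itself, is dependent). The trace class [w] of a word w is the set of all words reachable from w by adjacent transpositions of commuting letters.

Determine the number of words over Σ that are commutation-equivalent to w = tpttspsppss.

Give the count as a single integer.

#0=t has no predecessor
#1=p has no predecessor
#2=t depends on [0:t]
#3=t depends on [2:t]
#4=s depends on [1:p]
#5=p depends on [4:s]
#6=s depends on [5:p]
#7=p depends on [6:s]
#8=p depends on [7:p]
#9=s depends on [8:p]
#10=s depends on [9:s]
sources: [0:t, 1:p]
N(rest) = Σ N(rest − s) over sources s of rest; N(one piece) = 1:
  size 1 → [3]=1  [10]=1
  size 2 → [2,3]=1  [3,10]=2  [9,10]=1
  size 3 → [0,2,3]=1  [2,3,10]=3  [3,9,10]=3  [8,9,10]=1
  size 4 → [0,2,3,10]=4  [2,3,9,10]=6  [3,8,9,10]=4  [7,8,9,10]=1
  size 5 → [0,2,3,9,10]=10  [2,3,8,9,10]=10  [3,7,8,9,10]=5  [6,7,8,9,10]=1
  size 6 → [0,2,3,8,9,10]=20  [2,3,7,8,9,10]=15  [3,6,7,8,9,10]=6  [5,6,7,8,9,10]=1
  size 7 → [0,2,3,7,8,9,10]=35  [2,3,6,7,8,9,10]=21  [3,5,6,7,8,9,10]=7  [4,5,6,7,8,9,10]=1
  size 8 → [0,2,3,6,7,8,9,10]=56  [1,4,5,6,7,8,9,10]=1  [2,3,5,6,7,8,9,10]=28  [3,4,5,6,7,8,9,10]=8
  size 9 → [0,2,3,5,6,7,8,9,10]=84  [1,3,4,5,6,7,8,9,10]=9  [2,3,4,5,6,7,8,9,10]=36
  first=0(t) contributes 45
  first=1(p) contributes 120
|[w]| = 165

165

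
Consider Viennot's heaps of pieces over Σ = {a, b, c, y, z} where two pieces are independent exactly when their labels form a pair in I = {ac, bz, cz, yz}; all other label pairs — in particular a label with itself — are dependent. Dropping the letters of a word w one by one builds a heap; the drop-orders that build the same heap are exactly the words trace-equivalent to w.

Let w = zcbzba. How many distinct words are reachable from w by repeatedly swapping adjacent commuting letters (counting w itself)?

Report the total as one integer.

piece 0:z — minimal
piece 1:c — minimal
piece 2:b rests on {1:c}
piece 3:z rests on {0:z}
piece 4:b rests on {2:b}
piece 5:a rests on {3:z, 4:b}
minimal pieces: {0:z, 1:c}
ways to finish when only these pieces remain (= sum over removing one remaining piece with nothing left below it):
  1 left: {5}→1
  2 left: {3,5}→1  {4,5}→1
  3 left: {0,3,5}→1  {2,4,5}→1  {3,4,5}→2
  4 left: {0,3,4,5}→3  {1,2,4,5}→1  {2,3,4,5}→3
  placing 0:z first → 4 extensions
  placing 1:c first → 6 extensions
total linear extensions = 10

10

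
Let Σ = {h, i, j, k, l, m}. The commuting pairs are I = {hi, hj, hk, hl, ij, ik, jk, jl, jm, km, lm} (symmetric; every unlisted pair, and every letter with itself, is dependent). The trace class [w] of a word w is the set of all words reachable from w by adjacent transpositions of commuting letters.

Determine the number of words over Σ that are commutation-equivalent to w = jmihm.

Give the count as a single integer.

10

#0=j has no predecessor
#1=m has no predecessor
#2=i depends on [1:m]
#3=h depends on [1:m]
#4=m depends on [2:i, 3:h]
sources: [0:j, 1:m]
N(rest) = Σ N(rest − s) over sources s of rest; N(one piece) = 1:
  size 1 → [0]=1  [4]=1
  size 2 → [0,4]=2  [2,4]=1  [3,4]=1
  size 3 → [0,2,4]=3  [0,3,4]=3  [2,3,4]=2
  first=0(j) contributes 2
  first=1(m) contributes 8
|[w]| = 10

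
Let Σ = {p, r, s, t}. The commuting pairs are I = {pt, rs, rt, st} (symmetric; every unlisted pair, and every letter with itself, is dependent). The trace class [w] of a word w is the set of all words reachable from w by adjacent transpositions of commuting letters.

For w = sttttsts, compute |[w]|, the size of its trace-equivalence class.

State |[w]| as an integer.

56

#0=s has no predecessor
#1=t has no predecessor
#2=t depends on [1:t]
#3=t depends on [2:t]
#4=t depends on [3:t]
#5=s depends on [0:s]
#6=t depends on [4:t]
#7=s depends on [5:s]
sources: [0:s, 1:t]
N(rest) = Σ N(rest − s) over sources s of rest; N(one piece) = 1:
  size 1 → [6]=1  [7]=1
  size 2 → [4,6]=1  [5,7]=1  [6,7]=2
  size 3 → [0,5,7]=1  [3,4,6]=1  [4,6,7]=3  [5,6,7]=3
  size 4 → [0,5,6,7]=4  [2,3,4,6]=1  [3,4,6,7]=4  [4,5,6,7]=6
  size 5 → [0,4,5,6,7]=10  [1,2,3,4,6]=1  [2,3,4,6,7]=5  [3,4,5,6,7]=10
  size 6 → [0,3,4,5,6,7]=20  [1,2,3,4,6,7]=6  [2,3,4,5,6,7]=15
  first=0(s) contributes 21
  first=1(t) contributes 35
|[w]| = 56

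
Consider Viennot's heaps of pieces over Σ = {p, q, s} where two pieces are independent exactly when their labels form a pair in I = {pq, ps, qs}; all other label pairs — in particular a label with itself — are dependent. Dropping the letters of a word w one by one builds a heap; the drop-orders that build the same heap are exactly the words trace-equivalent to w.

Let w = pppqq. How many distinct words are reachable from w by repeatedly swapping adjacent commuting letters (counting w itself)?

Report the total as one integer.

10

#0=p has no predecessor
#1=p depends on [0:p]
#2=p depends on [1:p]
#3=q has no predecessor
#4=q depends on [3:q]
sources: [0:p, 3:q]
N(rest) = Σ N(rest − s) over sources s of rest; N(one piece) = 1:
  size 1 → [2]=1  [4]=1
  size 2 → [1,2]=1  [2,4]=2  [3,4]=1
  size 3 → [0,1,2]=1  [1,2,4]=3  [2,3,4]=3
  first=0(p) contributes 6
  first=3(q) contributes 4
|[w]| = 10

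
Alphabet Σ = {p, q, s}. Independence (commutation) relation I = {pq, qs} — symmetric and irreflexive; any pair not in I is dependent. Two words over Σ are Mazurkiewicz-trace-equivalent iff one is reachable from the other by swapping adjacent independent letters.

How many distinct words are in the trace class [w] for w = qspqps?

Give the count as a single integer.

#0=q has no predecessor
#1=s has no predecessor
#2=p depends on [1:s]
#3=q depends on [0:q]
#4=p depends on [2:p]
#5=s depends on [4:p]
sources: [0:q, 1:s]
N(rest) = Σ N(rest − s) over sources s of rest; N(one piece) = 1:
  size 1 → [3]=1  [5]=1
  size 2 → [0,3]=1  [3,5]=2  [4,5]=1
  size 3 → [0,3,5]=3  [2,4,5]=1  [3,4,5]=3
  size 4 → [0,3,4,5]=6  [1,2,4,5]=1  [2,3,4,5]=4
  first=0(q) contributes 5
  first=1(s) contributes 10
|[w]| = 15

15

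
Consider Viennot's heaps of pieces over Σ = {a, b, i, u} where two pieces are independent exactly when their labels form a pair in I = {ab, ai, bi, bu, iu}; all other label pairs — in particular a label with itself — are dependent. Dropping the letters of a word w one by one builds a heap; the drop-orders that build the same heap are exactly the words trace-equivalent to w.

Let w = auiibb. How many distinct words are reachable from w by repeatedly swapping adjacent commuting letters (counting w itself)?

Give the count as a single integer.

0(a) covers ∅
1(u) covers 0:a
2(i) covers ∅
3(i) covers 2:i
4(b) covers ∅
5(b) covers 4:b
floor of heap: 0:a, 2:i, 4:b
completions by unplaced set U, small U first (add the entries for U minus each lowest piece of U):
  |U|=1: {1}:1  {3}:1  {5}:1
  |U|=2: {0,1}:1  {1,3}:2  {1,5}:2  {2,3}:1  {3,5}:2  {4,5}:1
  |U|=3: {0,1,3}:3  {0,1,5}:3  {1,2,3}:3  {1,3,5}:6  {1,4,5}:3  {2,3,5}:3  {3,4,5}:3
  |U|=4: {0,1,2,3}:6  {0,1,3,5}:12  {0,1,4,5}:6  {1,2,3,5}:12  {1,3,4,5}:12  {2,3,4,5}:6
  start at 0(a): 30
  start at 2(i): 30
  start at 4(b): 30
sum over floor = 90

90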